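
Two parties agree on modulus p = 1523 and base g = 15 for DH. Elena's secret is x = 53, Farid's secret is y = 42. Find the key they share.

Elena sends A = g^x mod p = 15^53 mod 1523.
15^1 ≡ 15 (mod 1523)
15^2 = (15^1)^2 ≡ 15^2 = 225 ≡ 225 (mod 1523)
15^4 = (15^2)^2 ≡ 225^2 = 50625 ≡ 366 (mod 1523)
15^8 = (15^4)^2 ≡ 366^2 = 133956 ≡ 1455 (mod 1523)
15^16 = (15^8)^2 ≡ 1455^2 = 2117025 ≡ 55 (mod 1523)
15^32 = (15^16)^2 ≡ 55^2 = 3025 ≡ 1502 (mod 1523)
15^53 = 15^32 · 15^16 · 15^4 · 15^1 ≡ 1502 · 55 · 366 · 15 ≡ 822 (mod 1523).
So A = 822. Farid then computes K = A^y mod p = 822^42 mod 1523.
822^1 ≡ 822 (mod 1523)
822^2 = (822^1)^2 ≡ 822^2 = 675684 ≡ 995 (mod 1523)
822^4 = (822^2)^2 ≡ 995^2 = 990025 ≡ 75 (mod 1523)
822^8 = (822^4)^2 ≡ 75^2 = 5625 ≡ 1056 (mod 1523)
822^16 = (822^8)^2 ≡ 1056^2 = 1115136 ≡ 300 (mod 1523)
822^32 = (822^16)^2 ≡ 300^2 = 90000 ≡ 143 (mod 1523)
822^42 = 822^32 · 822^8 · 822^2 ≡ 143 · 1056 · 995 ≡ 1395 (mod 1523).

1395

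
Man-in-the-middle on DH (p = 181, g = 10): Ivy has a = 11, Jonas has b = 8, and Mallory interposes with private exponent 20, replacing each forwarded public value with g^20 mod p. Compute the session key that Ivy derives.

Ivy receives Mallory's public value M = 10^20 mod 181 instead of the honest one.
10^1 ≡ 10 (mod 181)
10^2 = (10^1)^2 ≡ 10^2 = 100 ≡ 100 (mod 181)
10^4 = (10^2)^2 ≡ 100^2 = 10000 ≡ 45 (mod 181)
10^8 = (10^4)^2 ≡ 45^2 = 2025 ≡ 34 (mod 181)
10^16 = (10^8)^2 ≡ 34^2 = 1156 ≡ 70 (mod 181)
10^20 = 10^16 · 10^4 ≡ 70 · 45 ≡ 73 (mod 181).
So M = 73. Ivy computes K = M^11 mod 181.
73^1 ≡ 73 (mod 181)
73^2 = (73^1)^2 ≡ 73^2 = 5329 ≡ 80 (mod 181)
73^4 = (73^2)^2 ≡ 80^2 = 6400 ≡ 65 (mod 181)
73^8 = (73^4)^2 ≡ 65^2 = 4225 ≡ 62 (mod 181)
73^11 = 73^8 · 73^2 · 73^1 ≡ 62 · 80 · 73 ≡ 80 (mod 181).

80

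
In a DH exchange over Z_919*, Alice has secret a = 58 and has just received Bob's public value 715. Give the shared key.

Shared key K = 715^58 mod 919.
715^1 ≡ 715 (mod 919)
715^2 = (715^1)^2 ≡ 715^2 = 511225 ≡ 261 (mod 919)
715^4 = (715^2)^2 ≡ 261^2 = 68121 ≡ 115 (mod 919)
715^8 = (715^4)^2 ≡ 115^2 = 13225 ≡ 359 (mod 919)
715^16 = (715^8)^2 ≡ 359^2 = 128881 ≡ 221 (mod 919)
715^32 = (715^16)^2 ≡ 221^2 = 48841 ≡ 134 (mod 919)
715^58 = 715^32 · 715^16 · 715^8 · 715^2 ≡ 134 · 221 · 359 · 261 ≡ 237 (mod 919).

237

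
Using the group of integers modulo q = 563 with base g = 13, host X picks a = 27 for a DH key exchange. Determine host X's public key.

160

Public value = 13^27 mod 563.
13^1 ≡ 13 (mod 563)
13^2 = (13^1)^2 ≡ 13^2 = 169 ≡ 169 (mod 563)
13^4 = (13^2)^2 ≡ 169^2 = 28561 ≡ 411 (mod 563)
13^8 = (13^4)^2 ≡ 411^2 = 168921 ≡ 21 (mod 563)
13^16 = (13^8)^2 ≡ 21^2 = 441 ≡ 441 (mod 563)
13^27 = 13^16 · 13^8 · 13^2 · 13^1 ≡ 441 · 21 · 169 · 13 ≡ 160 (mod 563).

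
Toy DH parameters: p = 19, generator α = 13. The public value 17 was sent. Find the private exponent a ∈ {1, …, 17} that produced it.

2

Try successive powers of 13 modulo 19:
13^1 ≡ 13
13^2 ≡ 17
Found: a = 2.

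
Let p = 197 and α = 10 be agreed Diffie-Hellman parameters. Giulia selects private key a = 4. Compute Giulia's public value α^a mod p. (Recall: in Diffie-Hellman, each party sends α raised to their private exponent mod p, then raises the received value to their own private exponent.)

150

Public value = 10^4 mod 197.
10^1 ≡ 10 (mod 197)
10^2 = (10^1)^2 ≡ 10^2 = 100 ≡ 100 (mod 197)
10^4 = (10^2)^2 ≡ 100^2 = 10000 ≡ 150 (mod 197)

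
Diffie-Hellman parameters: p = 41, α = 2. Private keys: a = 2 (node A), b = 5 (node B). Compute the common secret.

40

Node A sends A = α^a mod p = 2^2 mod 41.
2^1 ≡ 2 (mod 41)
2^2 = (2^1)^2 ≡ 2^2 = 4 ≡ 4 (mod 41)
So A = 4. Node B then computes K = A^b mod p = 4^5 mod 41.
4^1 ≡ 4 (mod 41)
4^2 = (4^1)^2 ≡ 4^2 = 16 ≡ 16 (mod 41)
4^4 = (4^2)^2 ≡ 16^2 = 256 ≡ 10 (mod 41)
4^5 = 4^4 · 4^1 ≡ 10 · 4 ≡ 40 (mod 41).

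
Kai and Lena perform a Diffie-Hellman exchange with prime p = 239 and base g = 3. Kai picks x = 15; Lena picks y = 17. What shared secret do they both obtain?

98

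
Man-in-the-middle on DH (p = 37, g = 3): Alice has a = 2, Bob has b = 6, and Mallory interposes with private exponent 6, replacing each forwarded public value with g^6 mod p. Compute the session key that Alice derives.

Alice receives Mallory's public value M = 3^6 mod 37 instead of the honest one.
3^1 ≡ 3 (mod 37)
3^2 = (3^1)^2 ≡ 3^2 = 9 ≡ 9 (mod 37)
3^4 = (3^2)^2 ≡ 9^2 = 81 ≡ 7 (mod 37)
3^6 = 3^4 · 3^2 ≡ 7 · 9 ≡ 26 (mod 37).
So M = 26. Alice computes K = M^2 mod 37.
26^1 ≡ 26 (mod 37)
26^2 = (26^1)^2 ≡ 26^2 = 676 ≡ 10 (mod 37)

10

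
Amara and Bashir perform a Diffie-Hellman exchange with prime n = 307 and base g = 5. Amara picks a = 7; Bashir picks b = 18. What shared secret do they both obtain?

299

Amara sends A = g^a mod n = 5^7 mod 307.
5^1 ≡ 5 (mod 307)
5^2 = (5^1)^2 ≡ 5^2 = 25 ≡ 25 (mod 307)
5^4 = (5^2)^2 ≡ 25^2 = 625 ≡ 11 (mod 307)
5^7 = 5^4 · 5^2 · 5^1 ≡ 11 · 25 · 5 ≡ 147 (mod 307).
So A = 147. Bashir then computes K = A^b mod n = 147^18 mod 307.
147^1 ≡ 147 (mod 307)
147^2 = (147^1)^2 ≡ 147^2 = 21609 ≡ 119 (mod 307)
147^4 = (147^2)^2 ≡ 119^2 = 14161 ≡ 39 (mod 307)
147^8 = (147^4)^2 ≡ 39^2 = 1521 ≡ 293 (mod 307)
147^16 = (147^8)^2 ≡ 293^2 = 85849 ≡ 196 (mod 307)
147^18 = 147^16 · 147^2 ≡ 196 · 119 ≡ 299 (mod 307).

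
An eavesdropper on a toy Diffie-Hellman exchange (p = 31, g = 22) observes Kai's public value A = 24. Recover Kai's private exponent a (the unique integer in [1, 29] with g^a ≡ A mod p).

29

Try successive powers of 22 modulo 31:
22^1 ≡ 22
22^2 ≡ 19
22^3 ≡ 15
22^4 ≡ 20
22^5 ≡ 6
22^6 ≡ 8
22^7 ≡ 21
22^8 ≡ 28
22^9 ≡ 27
22^10 ≡ 5
22^11 ≡ 17
22^12 ≡ 2
22^13 ≡ 13
22^14 ≡ 7
22^15 ≡ 30
22^16 ≡ 9
22^17 ≡ 12
22^18 ≡ 16
22^19 ≡ 11
22^20 ≡ 25
22^21 ≡ 23
22^22 ≡ 10
22^23 ≡ 3
22^24 ≡ 4
22^25 ≡ 26
22^26 ≡ 14
22^27 ≡ 29
22^28 ≡ 18
22^29 ≡ 24
Found: a = 29.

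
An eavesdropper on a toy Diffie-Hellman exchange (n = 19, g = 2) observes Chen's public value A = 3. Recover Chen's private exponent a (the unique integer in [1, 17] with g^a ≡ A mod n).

13

Try successive powers of 2 modulo 19:
2^1 ≡ 2
2^2 ≡ 4
2^3 ≡ 8
2^4 ≡ 16
2^5 ≡ 13
2^6 ≡ 7
2^7 ≡ 14
2^8 ≡ 9
2^9 ≡ 18
2^10 ≡ 17
2^11 ≡ 15
2^12 ≡ 11
2^13 ≡ 3
Found: a = 13.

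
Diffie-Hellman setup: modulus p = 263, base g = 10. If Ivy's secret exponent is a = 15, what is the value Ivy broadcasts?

Public value = 10^15 mod 263.
10^1 ≡ 10 (mod 263)
10^2 = (10^1)^2 ≡ 10^2 = 100 ≡ 100 (mod 263)
10^4 = (10^2)^2 ≡ 100^2 = 10000 ≡ 6 (mod 263)
10^8 = (10^4)^2 ≡ 6^2 = 36 ≡ 36 (mod 263)
10^15 = 10^8 · 10^4 · 10^2 · 10^1 ≡ 36 · 6 · 100 · 10 ≡ 77 (mod 263).

77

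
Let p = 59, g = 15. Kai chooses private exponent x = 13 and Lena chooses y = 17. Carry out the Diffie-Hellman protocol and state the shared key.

53

Kai sends A = g^x mod p = 15^13 mod 59.
15^1 ≡ 15 (mod 59)
15^2 = (15^1)^2 ≡ 15^2 = 225 ≡ 48 (mod 59)
15^4 = (15^2)^2 ≡ 48^2 = 2304 ≡ 3 (mod 59)
15^8 = (15^4)^2 ≡ 3^2 = 9 ≡ 9 (mod 59)
15^13 = 15^8 · 15^4 · 15^1 ≡ 9 · 3 · 15 ≡ 51 (mod 59).
So A = 51. Lena then computes K = A^y mod p = 51^17 mod 59.
51^1 ≡ 51 (mod 59)
51^2 = (51^1)^2 ≡ 51^2 = 2601 ≡ 5 (mod 59)
51^4 = (51^2)^2 ≡ 5^2 = 25 ≡ 25 (mod 59)
51^8 = (51^4)^2 ≡ 25^2 = 625 ≡ 35 (mod 59)
51^16 = (51^8)^2 ≡ 35^2 = 1225 ≡ 45 (mod 59)
51^17 = 51^16 · 51^1 ≡ 45 · 51 ≡ 53 (mod 59).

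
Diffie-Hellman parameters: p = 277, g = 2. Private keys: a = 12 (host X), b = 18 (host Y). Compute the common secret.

Host Y sends B = g^b mod p = 2^18 mod 277.
2^1 ≡ 2 (mod 277)
2^2 = (2^1)^2 ≡ 2^2 = 4 ≡ 4 (mod 277)
2^4 = (2^2)^2 ≡ 4^2 = 16 ≡ 16 (mod 277)
2^8 = (2^4)^2 ≡ 16^2 = 256 ≡ 256 (mod 277)
2^16 = (2^8)^2 ≡ 256^2 = 65536 ≡ 164 (mod 277)
2^18 = 2^16 · 2^2 ≡ 164 · 4 ≡ 102 (mod 277).
So B = 102. Host X then computes K = B^a mod p = 102^12 mod 277.
102^1 ≡ 102 (mod 277)
102^2 = (102^1)^2 ≡ 102^2 = 10404 ≡ 155 (mod 277)
102^4 = (102^2)^2 ≡ 155^2 = 24025 ≡ 203 (mod 277)
102^8 = (102^4)^2 ≡ 203^2 = 41209 ≡ 213 (mod 277)
102^12 = 102^8 · 102^4 ≡ 213 · 203 ≡ 27 (mod 277).

27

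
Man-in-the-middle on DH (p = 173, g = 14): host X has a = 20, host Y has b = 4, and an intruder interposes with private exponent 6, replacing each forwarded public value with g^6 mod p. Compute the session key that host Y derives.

60

Host Y receives an intruder's public value M = 14^6 mod 173 instead of the honest one.
14^1 ≡ 14 (mod 173)
14^2 = (14^1)^2 ≡ 14^2 = 196 ≡ 23 (mod 173)
14^4 = (14^2)^2 ≡ 23^2 = 529 ≡ 10 (mod 173)
14^6 = 14^4 · 14^2 ≡ 10 · 23 ≡ 57 (mod 173).
So M = 57. Host Y computes K = M^4 mod 173.
57^1 ≡ 57 (mod 173)
57^2 = (57^1)^2 ≡ 57^2 = 3249 ≡ 135 (mod 173)
57^4 = (57^2)^2 ≡ 135^2 = 18225 ≡ 60 (mod 173)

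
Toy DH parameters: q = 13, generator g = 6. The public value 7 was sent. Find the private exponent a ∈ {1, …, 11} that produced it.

7

Try successive powers of 6 modulo 13:
6^1 ≡ 6
6^2 ≡ 10
6^3 ≡ 8
6^4 ≡ 9
6^5 ≡ 2
6^6 ≡ 12
6^7 ≡ 7
Found: a = 7.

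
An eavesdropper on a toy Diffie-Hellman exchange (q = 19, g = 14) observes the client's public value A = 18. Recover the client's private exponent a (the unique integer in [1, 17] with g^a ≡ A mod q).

9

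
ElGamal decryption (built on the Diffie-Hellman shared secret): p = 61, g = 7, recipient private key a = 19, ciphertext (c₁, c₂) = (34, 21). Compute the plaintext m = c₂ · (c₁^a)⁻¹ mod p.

43

Shared mask s = c₁^a mod p = 34^19 mod 61.
34^1 ≡ 34 (mod 61)
34^2 = (34^1)^2 ≡ 34^2 = 1156 ≡ 58 (mod 61)
34^4 = (34^2)^2 ≡ 58^2 = 3364 ≡ 9 (mod 61)
34^8 = (34^4)^2 ≡ 9^2 = 81 ≡ 20 (mod 61)
34^16 = (34^8)^2 ≡ 20^2 = 400 ≡ 34 (mod 61)
34^19 = 34^16 · 34^2 · 34^1 ≡ 34 · 58 · 34 ≡ 9 (mod 61).
So s = 9; s⁻¹ ≡ 34 (mod 61).
m = c₂ · s⁻¹ mod 61 = 21 · 34 mod 61 = 43.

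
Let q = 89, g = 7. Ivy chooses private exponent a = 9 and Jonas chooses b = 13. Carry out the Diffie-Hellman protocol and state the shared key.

83

Jonas sends B = g^b mod q = 7^13 mod 89.
7^1 ≡ 7 (mod 89)
7^2 = (7^1)^2 ≡ 7^2 = 49 ≡ 49 (mod 89)
7^4 = (7^2)^2 ≡ 49^2 = 2401 ≡ 87 (mod 89)
7^8 = (7^4)^2 ≡ 87^2 = 7569 ≡ 4 (mod 89)
7^13 = 7^8 · 7^4 · 7^1 ≡ 4 · 87 · 7 ≡ 33 (mod 89).
So B = 33. Ivy then computes K = B^a mod q = 33^9 mod 89.
33^1 ≡ 33 (mod 89)
33^2 = (33^1)^2 ≡ 33^2 = 1089 ≡ 21 (mod 89)
33^4 = (33^2)^2 ≡ 21^2 = 441 ≡ 85 (mod 89)
33^8 = (33^4)^2 ≡ 85^2 = 7225 ≡ 16 (mod 89)
33^9 = 33^8 · 33^1 ≡ 16 · 33 ≡ 83 (mod 89).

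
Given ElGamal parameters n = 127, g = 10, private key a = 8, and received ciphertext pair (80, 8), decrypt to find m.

Shared mask s = c₁^a mod n = 80^8 mod 127.
80^1 ≡ 80 (mod 127)
80^2 = (80^1)^2 ≡ 80^2 = 6400 ≡ 50 (mod 127)
80^4 = (80^2)^2 ≡ 50^2 = 2500 ≡ 87 (mod 127)
80^8 = (80^4)^2 ≡ 87^2 = 7569 ≡ 76 (mod 127)
So s = 76; s⁻¹ ≡ 122 (mod 127).
m = c₂ · s⁻¹ mod 127 = 8 · 122 mod 127 = 87.

87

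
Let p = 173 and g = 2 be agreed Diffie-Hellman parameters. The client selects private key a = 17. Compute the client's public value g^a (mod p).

111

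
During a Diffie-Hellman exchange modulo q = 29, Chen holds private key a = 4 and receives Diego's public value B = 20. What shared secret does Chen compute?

7

Shared key K = 20^4 mod 29.
20^1 ≡ 20 (mod 29)
20^2 = (20^1)^2 ≡ 20^2 = 400 ≡ 23 (mod 29)
20^4 = (20^2)^2 ≡ 23^2 = 529 ≡ 7 (mod 29)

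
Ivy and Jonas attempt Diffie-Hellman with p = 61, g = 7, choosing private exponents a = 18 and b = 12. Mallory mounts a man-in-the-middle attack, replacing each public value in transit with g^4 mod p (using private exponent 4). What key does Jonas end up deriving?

9

Jonas receives Mallory's public value M = 7^4 mod 61 instead of the honest one.
7^1 ≡ 7 (mod 61)
7^2 = (7^1)^2 ≡ 7^2 = 49 ≡ 49 (mod 61)
7^4 = (7^2)^2 ≡ 49^2 = 2401 ≡ 22 (mod 61)
So M = 22. Jonas computes K = M^12 mod 61.
22^1 ≡ 22 (mod 61)
22^2 = (22^1)^2 ≡ 22^2 = 484 ≡ 57 (mod 61)
22^4 = (22^2)^2 ≡ 57^2 = 3249 ≡ 16 (mod 61)
22^8 = (22^4)^2 ≡ 16^2 = 256 ≡ 12 (mod 61)
22^12 = 22^8 · 22^4 ≡ 12 · 16 ≡ 9 (mod 61).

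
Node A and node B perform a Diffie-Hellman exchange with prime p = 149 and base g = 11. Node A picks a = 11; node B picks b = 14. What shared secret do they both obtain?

100

Node B sends B = g^b mod p = 11^14 mod 149.
11^1 ≡ 11 (mod 149)
11^2 = (11^1)^2 ≡ 11^2 = 121 ≡ 121 (mod 149)
11^4 = (11^2)^2 ≡ 121^2 = 14641 ≡ 39 (mod 149)
11^8 = (11^4)^2 ≡ 39^2 = 1521 ≡ 31 (mod 149)
11^14 = 11^8 · 11^4 · 11^2 ≡ 31 · 39 · 121 ≡ 120 (mod 149).
So B = 120. Node A then computes K = B^a mod p = 120^11 mod 149.
120^1 ≡ 120 (mod 149)
120^2 = (120^1)^2 ≡ 120^2 = 14400 ≡ 96 (mod 149)
120^4 = (120^2)^2 ≡ 96^2 = 9216 ≡ 127 (mod 149)
120^8 = (120^4)^2 ≡ 127^2 = 16129 ≡ 37 (mod 149)
120^11 = 120^8 · 120^2 · 120^1 ≡ 37 · 96 · 120 ≡ 100 (mod 149).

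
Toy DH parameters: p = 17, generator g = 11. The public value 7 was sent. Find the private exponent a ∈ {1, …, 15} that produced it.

Try successive powers of 11 modulo 17:
11^1 ≡ 11
11^2 ≡ 2
11^3 ≡ 5
11^4 ≡ 4
11^5 ≡ 10
11^6 ≡ 8
11^7 ≡ 3
11^8 ≡ 16
11^9 ≡ 6
11^10 ≡ 15
11^11 ≡ 12
11^12 ≡ 13
11^13 ≡ 7
Found: a = 13.

13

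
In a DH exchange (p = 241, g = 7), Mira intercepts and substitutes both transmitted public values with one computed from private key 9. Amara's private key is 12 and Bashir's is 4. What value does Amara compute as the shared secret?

201

Amara receives Mira's public value M = 7^9 mod 241 instead of the honest one.
7^1 ≡ 7 (mod 241)
7^2 = (7^1)^2 ≡ 7^2 = 49 ≡ 49 (mod 241)
7^4 = (7^2)^2 ≡ 49^2 = 2401 ≡ 232 (mod 241)
7^8 = (7^4)^2 ≡ 232^2 = 53824 ≡ 81 (mod 241)
7^9 = 7^8 · 7^1 ≡ 81 · 7 ≡ 85 (mod 241).
So M = 85. Amara computes K = M^12 mod 241.
85^1 ≡ 85 (mod 241)
85^2 = (85^1)^2 ≡ 85^2 = 7225 ≡ 236 (mod 241)
85^4 = (85^2)^2 ≡ 236^2 = 55696 ≡ 25 (mod 241)
85^8 = (85^4)^2 ≡ 25^2 = 625 ≡ 143 (mod 241)
85^12 = 85^8 · 85^4 ≡ 143 · 25 ≡ 201 (mod 241).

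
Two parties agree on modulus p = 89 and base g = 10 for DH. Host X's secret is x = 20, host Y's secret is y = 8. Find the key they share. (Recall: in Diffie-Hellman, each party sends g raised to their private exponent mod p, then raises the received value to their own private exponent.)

4

Host Y sends B = g^y mod p = 10^8 mod 89.
10^1 ≡ 10 (mod 89)
10^2 = (10^1)^2 ≡ 10^2 = 100 ≡ 11 (mod 89)
10^4 = (10^2)^2 ≡ 11^2 = 121 ≡ 32 (mod 89)
10^8 = (10^4)^2 ≡ 32^2 = 1024 ≡ 45 (mod 89)
So B = 45. Host X then computes K = B^x mod p = 45^20 mod 89.
45^1 ≡ 45 (mod 89)
45^2 = (45^1)^2 ≡ 45^2 = 2025 ≡ 67 (mod 89)
45^4 = (45^2)^2 ≡ 67^2 = 4489 ≡ 39 (mod 89)
45^8 = (45^4)^2 ≡ 39^2 = 1521 ≡ 8 (mod 89)
45^16 = (45^8)^2 ≡ 8^2 = 64 ≡ 64 (mod 89)
45^20 = 45^16 · 45^4 ≡ 64 · 39 ≡ 4 (mod 89).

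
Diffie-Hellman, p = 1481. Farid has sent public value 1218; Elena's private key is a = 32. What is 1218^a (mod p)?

Shared key K = 1218^32 mod 1481.
1218^1 ≡ 1218 (mod 1481)
1218^2 = (1218^1)^2 ≡ 1218^2 = 1483524 ≡ 1043 (mod 1481)
1218^4 = (1218^2)^2 ≡ 1043^2 = 1087849 ≡ 795 (mod 1481)
1218^8 = (1218^4)^2 ≡ 795^2 = 632025 ≡ 1119 (mod 1481)
1218^16 = (1218^8)^2 ≡ 1119^2 = 1252161 ≡ 716 (mod 1481)
1218^32 = (1218^16)^2 ≡ 716^2 = 512656 ≡ 230 (mod 1481)

230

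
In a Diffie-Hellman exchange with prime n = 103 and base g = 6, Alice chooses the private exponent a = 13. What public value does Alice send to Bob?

54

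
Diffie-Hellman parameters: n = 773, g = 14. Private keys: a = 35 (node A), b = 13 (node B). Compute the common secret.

333

Node A sends A = g^a mod n = 14^35 mod 773.
14^1 ≡ 14 (mod 773)
14^2 = (14^1)^2 ≡ 14^2 = 196 ≡ 196 (mod 773)
14^4 = (14^2)^2 ≡ 196^2 = 38416 ≡ 539 (mod 773)
14^8 = (14^4)^2 ≡ 539^2 = 290521 ≡ 646 (mod 773)
14^16 = (14^8)^2 ≡ 646^2 = 417316 ≡ 669 (mod 773)
14^32 = (14^16)^2 ≡ 669^2 = 447561 ≡ 767 (mod 773)
14^35 = 14^32 · 14^2 · 14^1 ≡ 767 · 196 · 14 ≡ 542 (mod 773).
So A = 542. Node B then computes K = A^b mod n = 542^13 mod 773.
542^1 ≡ 542 (mod 773)
542^2 = (542^1)^2 ≡ 542^2 = 293764 ≡ 24 (mod 773)
542^4 = (542^2)^2 ≡ 24^2 = 576 ≡ 576 (mod 773)
542^8 = (542^4)^2 ≡ 576^2 = 331776 ≡ 159 (mod 773)
542^13 = 542^8 · 542^4 · 542^1 ≡ 159 · 576 · 542 ≡ 333 (mod 773).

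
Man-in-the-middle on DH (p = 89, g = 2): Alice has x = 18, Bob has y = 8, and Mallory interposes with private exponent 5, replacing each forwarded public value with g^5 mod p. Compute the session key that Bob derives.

39

Bob receives Mallory's public value M = 2^5 mod 89 instead of the honest one.
2^1 ≡ 2 (mod 89)
2^2 = (2^1)^2 ≡ 2^2 = 4 ≡ 4 (mod 89)
2^4 = (2^2)^2 ≡ 4^2 = 16 ≡ 16 (mod 89)
2^5 = 2^4 · 2^1 ≡ 16 · 2 ≡ 32 (mod 89).
So M = 32. Bob computes K = M^8 mod 89.
32^1 ≡ 32 (mod 89)
32^2 = (32^1)^2 ≡ 32^2 = 1024 ≡ 45 (mod 89)
32^4 = (32^2)^2 ≡ 45^2 = 2025 ≡ 67 (mod 89)
32^8 = (32^4)^2 ≡ 67^2 = 4489 ≡ 39 (mod 89)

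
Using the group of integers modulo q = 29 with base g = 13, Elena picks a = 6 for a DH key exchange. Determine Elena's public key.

20

Public value = 13^6 mod 29.
13^1 ≡ 13 (mod 29)
13^2 = (13^1)^2 ≡ 13^2 = 169 ≡ 24 (mod 29)
13^4 = (13^2)^2 ≡ 24^2 = 576 ≡ 25 (mod 29)
13^6 = 13^4 · 13^2 ≡ 25 · 24 ≡ 20 (mod 29).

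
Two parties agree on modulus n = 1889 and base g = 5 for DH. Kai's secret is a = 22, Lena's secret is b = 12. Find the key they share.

Kai sends A = g^a mod n = 5^22 mod 1889.
5^1 ≡ 5 (mod 1889)
5^2 = (5^1)^2 ≡ 5^2 = 25 ≡ 25 (mod 1889)
5^4 = (5^2)^2 ≡ 25^2 = 625 ≡ 625 (mod 1889)
5^8 = (5^4)^2 ≡ 625^2 = 390625 ≡ 1491 (mod 1889)
5^16 = (5^8)^2 ≡ 1491^2 = 2223081 ≡ 1617 (mod 1889)
5^22 = 5^16 · 5^4 · 5^2 ≡ 1617 · 625 · 25 ≡ 250 (mod 1889).
So A = 250. Lena then computes K = A^b mod n = 250^12 mod 1889.
250^1 ≡ 250 (mod 1889)
250^2 = (250^1)^2 ≡ 250^2 = 62500 ≡ 163 (mod 1889)
250^4 = (250^2)^2 ≡ 163^2 = 26569 ≡ 123 (mod 1889)
250^8 = (250^4)^2 ≡ 123^2 = 15129 ≡ 17 (mod 1889)
250^12 = 250^8 · 250^4 ≡ 17 · 123 ≡ 202 (mod 1889).

202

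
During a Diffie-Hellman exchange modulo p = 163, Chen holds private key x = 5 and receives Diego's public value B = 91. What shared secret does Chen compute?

111

Shared key K = 91^5 mod 163.
91^1 ≡ 91 (mod 163)
91^2 = (91^1)^2 ≡ 91^2 = 8281 ≡ 131 (mod 163)
91^4 = (91^2)^2 ≡ 131^2 = 17161 ≡ 46 (mod 163)
91^5 = 91^4 · 91^1 ≡ 46 · 91 ≡ 111 (mod 163).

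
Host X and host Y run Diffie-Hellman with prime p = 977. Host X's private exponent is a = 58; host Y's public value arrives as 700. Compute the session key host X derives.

Shared key K = 700^58 mod 977.
700^1 ≡ 700 (mod 977)
700^2 = (700^1)^2 ≡ 700^2 = 490000 ≡ 523 (mod 977)
700^4 = (700^2)^2 ≡ 523^2 = 273529 ≡ 946 (mod 977)
700^8 = (700^4)^2 ≡ 946^2 = 894916 ≡ 961 (mod 977)
700^16 = (700^8)^2 ≡ 961^2 = 923521 ≡ 256 (mod 977)
700^32 = (700^16)^2 ≡ 256^2 = 65536 ≡ 77 (mod 977)
700^58 = 700^32 · 700^16 · 700^8 · 700^2 ≡ 77 · 256 · 961 · 523 ≡ 802 (mod 977).

802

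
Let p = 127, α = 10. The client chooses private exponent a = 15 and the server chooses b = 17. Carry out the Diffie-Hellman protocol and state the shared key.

The client sends A = α^a mod p = 10^15 mod 127.
10^1 ≡ 10 (mod 127)
10^2 = (10^1)^2 ≡ 10^2 = 100 ≡ 100 (mod 127)
10^4 = (10^2)^2 ≡ 100^2 = 10000 ≡ 94 (mod 127)
10^8 = (10^4)^2 ≡ 94^2 = 8836 ≡ 73 (mod 127)
10^15 = 10^8 · 10^4 · 10^2 · 10^1 ≡ 73 · 94 · 100 · 10 ≡ 63 (mod 127).
So A = 63. The server then computes K = A^b mod p = 63^17 mod 127.
63^1 ≡ 63 (mod 127)
63^2 = (63^1)^2 ≡ 63^2 = 3969 ≡ 32 (mod 127)
63^4 = (63^2)^2 ≡ 32^2 = 1024 ≡ 8 (mod 127)
63^8 = (63^4)^2 ≡ 8^2 = 64 ≡ 64 (mod 127)
63^16 = (63^8)^2 ≡ 64^2 = 4096 ≡ 32 (mod 127)
63^17 = 63^16 · 63^1 ≡ 32 · 63 ≡ 111 (mod 127).

111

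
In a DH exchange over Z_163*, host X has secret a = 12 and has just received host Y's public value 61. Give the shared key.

Shared key K = 61^12 mod 163.
61^1 ≡ 61 (mod 163)
61^2 = (61^1)^2 ≡ 61^2 = 3721 ≡ 135 (mod 163)
61^4 = (61^2)^2 ≡ 135^2 = 18225 ≡ 132 (mod 163)
61^8 = (61^4)^2 ≡ 132^2 = 17424 ≡ 146 (mod 163)
61^12 = 61^8 · 61^4 ≡ 146 · 132 ≡ 38 (mod 163).

38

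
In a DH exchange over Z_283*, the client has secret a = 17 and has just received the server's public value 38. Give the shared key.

Shared key K = 38^17 mod 283.
38^1 ≡ 38 (mod 283)
38^2 = (38^1)^2 ≡ 38^2 = 1444 ≡ 29 (mod 283)
38^4 = (38^2)^2 ≡ 29^2 = 841 ≡ 275 (mod 283)
38^8 = (38^4)^2 ≡ 275^2 = 75625 ≡ 64 (mod 283)
38^16 = (38^8)^2 ≡ 64^2 = 4096 ≡ 134 (mod 283)
38^17 = 38^16 · 38^1 ≡ 134 · 38 ≡ 281 (mod 283).

281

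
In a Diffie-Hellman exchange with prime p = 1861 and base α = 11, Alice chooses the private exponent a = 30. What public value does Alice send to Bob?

Public value = 11^30 (mod 1861).
11^1 ≡ 11 (mod 1861)
11^2 = (11^1)^2 ≡ 11^2 = 121 ≡ 121 (mod 1861)
11^4 = (11^2)^2 ≡ 121^2 = 14641 ≡ 1614 (mod 1861)
11^8 = (11^4)^2 ≡ 1614^2 = 2604996 ≡ 1457 (mod 1861)
11^16 = (11^8)^2 ≡ 1457^2 = 2122849 ≡ 1309 (mod 1861)
11^30 = 11^16 · 11^8 · 11^4 · 11^2 ≡ 1309 · 1457 · 1614 · 121 ≡ 1134 (mod 1861).

1134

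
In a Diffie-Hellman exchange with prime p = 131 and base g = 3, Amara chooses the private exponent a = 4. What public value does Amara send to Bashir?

Public value = 3^4 (mod 131).
3^1 ≡ 3 (mod 131)
3^2 = (3^1)^2 ≡ 3^2 = 9 ≡ 9 (mod 131)
3^4 = (3^2)^2 ≡ 9^2 = 81 ≡ 81 (mod 131)

81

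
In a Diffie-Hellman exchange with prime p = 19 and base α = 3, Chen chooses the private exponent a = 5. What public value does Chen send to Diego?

15

Public value = 3^5 mod 19.
3^1 ≡ 3 (mod 19)
3^2 = (3^1)^2 ≡ 3^2 = 9 ≡ 9 (mod 19)
3^4 = (3^2)^2 ≡ 9^2 = 81 ≡ 5 (mod 19)
3^5 = 3^4 · 3^1 ≡ 5 · 3 ≡ 15 (mod 19).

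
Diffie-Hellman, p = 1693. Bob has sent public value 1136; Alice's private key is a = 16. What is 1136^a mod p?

1654

Shared key K = 1136^16 mod 1693.
1136^1 ≡ 1136 (mod 1693)
1136^2 = (1136^1)^2 ≡ 1136^2 = 1290496 ≡ 430 (mod 1693)
1136^4 = (1136^2)^2 ≡ 430^2 = 184900 ≡ 363 (mod 1693)
1136^8 = (1136^4)^2 ≡ 363^2 = 131769 ≡ 1408 (mod 1693)
1136^16 = (1136^8)^2 ≡ 1408^2 = 1982464 ≡ 1654 (mod 1693)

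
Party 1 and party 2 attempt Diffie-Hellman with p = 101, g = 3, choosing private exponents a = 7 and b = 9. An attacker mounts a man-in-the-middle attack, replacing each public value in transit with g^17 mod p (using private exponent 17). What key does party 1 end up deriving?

28

Party 1 receives an attacker's public value M = 3^17 mod 101 instead of the honest one.
3^1 ≡ 3 (mod 101)
3^2 = (3^1)^2 ≡ 3^2 = 9 ≡ 9 (mod 101)
3^4 = (3^2)^2 ≡ 9^2 = 81 ≡ 81 (mod 101)
3^8 = (3^4)^2 ≡ 81^2 = 6561 ≡ 97 (mod 101)
3^16 = (3^8)^2 ≡ 97^2 = 9409 ≡ 16 (mod 101)
3^17 = 3^16 · 3^1 ≡ 16 · 3 ≡ 48 (mod 101).
So M = 48. Party 1 computes K = M^7 mod 101.
48^1 ≡ 48 (mod 101)
48^2 = (48^1)^2 ≡ 48^2 = 2304 ≡ 82 (mod 101)
48^4 = (48^2)^2 ≡ 82^2 = 6724 ≡ 58 (mod 101)
48^7 = 48^4 · 48^2 · 48^1 ≡ 58 · 82 · 48 ≡ 28 (mod 101).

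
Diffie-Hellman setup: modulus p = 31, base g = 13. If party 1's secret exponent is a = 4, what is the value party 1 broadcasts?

10

Public value = 13^4 mod 31.
13^1 ≡ 13 (mod 31)
13^2 = (13^1)^2 ≡ 13^2 = 169 ≡ 14 (mod 31)
13^4 = (13^2)^2 ≡ 14^2 = 196 ≡ 10 (mod 31)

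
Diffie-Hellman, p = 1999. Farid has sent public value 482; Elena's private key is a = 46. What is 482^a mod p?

Shared key K = 482^46 mod 1999.
482^1 ≡ 482 (mod 1999)
482^2 = (482^1)^2 ≡ 482^2 = 232324 ≡ 440 (mod 1999)
482^4 = (482^2)^2 ≡ 440^2 = 193600 ≡ 1696 (mod 1999)
482^8 = (482^4)^2 ≡ 1696^2 = 2876416 ≡ 1854 (mod 1999)
482^16 = (482^8)^2 ≡ 1854^2 = 3437316 ≡ 1035 (mod 1999)
482^32 = (482^16)^2 ≡ 1035^2 = 1071225 ≡ 1760 (mod 1999)
482^46 = 482^32 · 482^8 · 482^4 · 482^2 ≡ 1760 · 1854 · 1696 · 440 ≡ 142 (mod 1999).

142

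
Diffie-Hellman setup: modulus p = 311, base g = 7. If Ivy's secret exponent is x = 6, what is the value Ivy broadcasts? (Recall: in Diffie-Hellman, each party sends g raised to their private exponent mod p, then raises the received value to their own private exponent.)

91

Public value = 7^6 mod 311.
7^1 ≡ 7 (mod 311)
7^2 = (7^1)^2 ≡ 7^2 = 49 ≡ 49 (mod 311)
7^4 = (7^2)^2 ≡ 49^2 = 2401 ≡ 224 (mod 311)
7^6 = 7^4 · 7^2 ≡ 224 · 49 ≡ 91 (mod 311).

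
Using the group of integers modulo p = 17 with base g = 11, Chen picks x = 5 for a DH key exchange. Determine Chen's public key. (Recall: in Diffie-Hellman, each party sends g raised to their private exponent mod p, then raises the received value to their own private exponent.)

10

Public value = 11^5 mod 17.
11^1 ≡ 11 (mod 17)
11^2 = (11^1)^2 ≡ 11^2 = 121 ≡ 2 (mod 17)
11^4 = (11^2)^2 ≡ 2^2 = 4 ≡ 4 (mod 17)
11^5 = 11^4 · 11^1 ≡ 4 · 11 ≡ 10 (mod 17).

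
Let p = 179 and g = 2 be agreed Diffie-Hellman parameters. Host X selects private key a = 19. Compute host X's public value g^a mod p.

176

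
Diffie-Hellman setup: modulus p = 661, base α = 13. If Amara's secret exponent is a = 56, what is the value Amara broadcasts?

56

Public value = 13^56 mod 661.
13^1 ≡ 13 (mod 661)
13^2 = (13^1)^2 ≡ 13^2 = 169 ≡ 169 (mod 661)
13^4 = (13^2)^2 ≡ 169^2 = 28561 ≡ 138 (mod 661)
13^8 = (13^4)^2 ≡ 138^2 = 19044 ≡ 536 (mod 661)
13^16 = (13^8)^2 ≡ 536^2 = 287296 ≡ 422 (mod 661)
13^32 = (13^16)^2 ≡ 422^2 = 178084 ≡ 275 (mod 661)
13^56 = 13^32 · 13^16 · 13^8 ≡ 275 · 422 · 536 ≡ 56 (mod 661).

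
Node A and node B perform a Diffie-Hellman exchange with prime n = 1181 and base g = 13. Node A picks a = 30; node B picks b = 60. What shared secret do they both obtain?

Node B sends B = g^b mod n = 13^60 mod 1181.
13^1 ≡ 13 (mod 1181)
13^2 = (13^1)^2 ≡ 13^2 = 169 ≡ 169 (mod 1181)
13^4 = (13^2)^2 ≡ 169^2 = 28561 ≡ 217 (mod 1181)
13^8 = (13^4)^2 ≡ 217^2 = 47089 ≡ 1030 (mod 1181)
13^16 = (13^8)^2 ≡ 1030^2 = 1060900 ≡ 362 (mod 1181)
13^32 = (13^16)^2 ≡ 362^2 = 131044 ≡ 1134 (mod 1181)
13^60 = 13^32 · 13^16 · 13^8 · 13^4 ≡ 1134 · 362 · 1030 · 217 ≡ 783 (mod 1181).
So B = 783. Node A then computes K = B^a mod n = 783^30 mod 1181.
783^1 ≡ 783 (mod 1181)
783^2 = (783^1)^2 ≡ 783^2 = 613089 ≡ 150 (mod 1181)
783^4 = (783^2)^2 ≡ 150^2 = 22500 ≡ 61 (mod 1181)
783^8 = (783^4)^2 ≡ 61^2 = 3721 ≡ 178 (mod 1181)
783^16 = (783^8)^2 ≡ 178^2 = 31684 ≡ 978 (mod 1181)
783^30 = 783^16 · 783^8 · 783^4 · 783^2 ≡ 978 · 178 · 61 · 150 ≡ 755 (mod 1181).

755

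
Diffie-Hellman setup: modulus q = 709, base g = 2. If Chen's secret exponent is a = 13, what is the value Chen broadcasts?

393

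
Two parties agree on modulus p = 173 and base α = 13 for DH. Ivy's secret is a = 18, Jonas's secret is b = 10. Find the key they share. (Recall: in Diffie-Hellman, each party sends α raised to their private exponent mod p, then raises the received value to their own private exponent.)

Jonas sends B = α^b mod p = 13^10 mod 173.
13^1 ≡ 13 (mod 173)
13^2 = (13^1)^2 ≡ 13^2 = 169 ≡ 169 (mod 173)
13^4 = (13^2)^2 ≡ 169^2 = 28561 ≡ 16 (mod 173)
13^8 = (13^4)^2 ≡ 16^2 = 256 ≡ 83 (mod 173)
13^10 = 13^8 · 13^2 ≡ 83 · 169 ≡ 14 (mod 173).
So B = 14. Ivy then computes K = B^a mod p = 14^18 mod 173.
14^1 ≡ 14 (mod 173)
14^2 = (14^1)^2 ≡ 14^2 = 196 ≡ 23 (mod 173)
14^4 = (14^2)^2 ≡ 23^2 = 529 ≡ 10 (mod 173)
14^8 = (14^4)^2 ≡ 10^2 = 100 ≡ 100 (mod 173)
14^16 = (14^8)^2 ≡ 100^2 = 10000 ≡ 139 (mod 173)
14^18 = 14^16 · 14^2 ≡ 139 · 23 ≡ 83 (mod 173).

83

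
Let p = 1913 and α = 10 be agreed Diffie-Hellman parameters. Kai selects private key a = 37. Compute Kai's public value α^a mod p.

277

Public value = 10^37 mod 1913.
10^1 ≡ 10 (mod 1913)
10^2 = (10^1)^2 ≡ 10^2 = 100 ≡ 100 (mod 1913)
10^4 = (10^2)^2 ≡ 100^2 = 10000 ≡ 435 (mod 1913)
10^8 = (10^4)^2 ≡ 435^2 = 189225 ≡ 1751 (mod 1913)
10^16 = (10^8)^2 ≡ 1751^2 = 3066001 ≡ 1375 (mod 1913)
10^32 = (10^16)^2 ≡ 1375^2 = 1890625 ≡ 581 (mod 1913)
10^37 = 10^32 · 10^4 · 10^1 ≡ 581 · 435 · 10 ≡ 277 (mod 1913).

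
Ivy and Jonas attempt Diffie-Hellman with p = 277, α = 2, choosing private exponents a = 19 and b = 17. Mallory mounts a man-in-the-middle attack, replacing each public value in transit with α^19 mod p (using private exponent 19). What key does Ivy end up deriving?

145

Ivy receives Mallory's public value M = 2^19 mod 277 instead of the honest one.
2^1 ≡ 2 (mod 277)
2^2 = (2^1)^2 ≡ 2^2 = 4 ≡ 4 (mod 277)
2^4 = (2^2)^2 ≡ 4^2 = 16 ≡ 16 (mod 277)
2^8 = (2^4)^2 ≡ 16^2 = 256 ≡ 256 (mod 277)
2^16 = (2^8)^2 ≡ 256^2 = 65536 ≡ 164 (mod 277)
2^19 = 2^16 · 2^2 · 2^1 ≡ 164 · 4 · 2 ≡ 204 (mod 277).
So M = 204. Ivy computes K = M^19 mod 277.
204^1 ≡ 204 (mod 277)
204^2 = (204^1)^2 ≡ 204^2 = 41616 ≡ 66 (mod 277)
204^4 = (204^2)^2 ≡ 66^2 = 4356 ≡ 201 (mod 277)
204^8 = (204^4)^2 ≡ 201^2 = 40401 ≡ 236 (mod 277)
204^16 = (204^8)^2 ≡ 236^2 = 55696 ≡ 19 (mod 277)
204^19 = 204^16 · 204^2 · 204^1 ≡ 19 · 66 · 204 ≡ 145 (mod 277).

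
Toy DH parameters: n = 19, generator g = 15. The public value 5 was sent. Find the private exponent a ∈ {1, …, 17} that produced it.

8

Try successive powers of 15 modulo 19:
15^1 ≡ 15
15^2 ≡ 16
15^3 ≡ 12
15^4 ≡ 9
15^5 ≡ 2
15^6 ≡ 11
15^7 ≡ 13
15^8 ≡ 5
Found: a = 8.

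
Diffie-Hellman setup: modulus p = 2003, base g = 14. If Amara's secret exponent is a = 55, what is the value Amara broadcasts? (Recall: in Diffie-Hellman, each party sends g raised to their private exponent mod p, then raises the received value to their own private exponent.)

570

Public value = 14^55 mod 2003.
14^1 ≡ 14 (mod 2003)
14^2 = (14^1)^2 ≡ 14^2 = 196 ≡ 196 (mod 2003)
14^4 = (14^2)^2 ≡ 196^2 = 38416 ≡ 359 (mod 2003)
14^8 = (14^4)^2 ≡ 359^2 = 128881 ≡ 689 (mod 2003)
14^16 = (14^8)^2 ≡ 689^2 = 474721 ≡ 10 (mod 2003)
14^32 = (14^16)^2 ≡ 10^2 = 100 ≡ 100 (mod 2003)
14^55 = 14^32 · 14^16 · 14^4 · 14^2 · 14^1 ≡ 100 · 10 · 359 · 196 · 14 ≡ 570 (mod 2003).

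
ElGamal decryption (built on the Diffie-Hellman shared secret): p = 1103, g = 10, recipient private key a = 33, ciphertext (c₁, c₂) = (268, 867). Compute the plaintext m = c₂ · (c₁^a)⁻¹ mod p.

433

Shared mask s = c₁^a mod p = 268^33 mod 1103.
268^1 ≡ 268 (mod 1103)
268^2 = (268^1)^2 ≡ 268^2 = 71824 ≡ 129 (mod 1103)
268^4 = (268^2)^2 ≡ 129^2 = 16641 ≡ 96 (mod 1103)
268^8 = (268^4)^2 ≡ 96^2 = 9216 ≡ 392 (mod 1103)
268^16 = (268^8)^2 ≡ 392^2 = 153664 ≡ 347 (mod 1103)
268^32 = (268^16)^2 ≡ 347^2 = 120409 ≡ 182 (mod 1103)
268^33 = 268^32 · 268^1 ≡ 182 · 268 ≡ 244 (mod 1103).
So s = 244; s⁻¹ ≡ 330 (mod 1103).
m = c₂ · s⁻¹ mod 1103 = 867 · 330 mod 1103 = 433.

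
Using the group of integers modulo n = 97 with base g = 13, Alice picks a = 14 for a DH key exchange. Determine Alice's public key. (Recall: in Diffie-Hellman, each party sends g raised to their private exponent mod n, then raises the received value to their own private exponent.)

Public value = 13^14 mod 97.
13^1 ≡ 13 (mod 97)
13^2 = (13^1)^2 ≡ 13^2 = 169 ≡ 72 (mod 97)
13^4 = (13^2)^2 ≡ 72^2 = 5184 ≡ 43 (mod 97)
13^8 = (13^4)^2 ≡ 43^2 = 1849 ≡ 6 (mod 97)
13^14 = 13^8 · 13^4 · 13^2 ≡ 6 · 43 · 72 ≡ 49 (mod 97).

49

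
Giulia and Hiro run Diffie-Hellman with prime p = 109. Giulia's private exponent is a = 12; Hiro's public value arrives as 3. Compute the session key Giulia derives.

66

Shared key K = 3^12 mod 109.
3^1 ≡ 3 (mod 109)
3^2 = (3^1)^2 ≡ 3^2 = 9 ≡ 9 (mod 109)
3^4 = (3^2)^2 ≡ 9^2 = 81 ≡ 81 (mod 109)
3^8 = (3^4)^2 ≡ 81^2 = 6561 ≡ 21 (mod 109)
3^12 = 3^8 · 3^4 ≡ 21 · 81 ≡ 66 (mod 109).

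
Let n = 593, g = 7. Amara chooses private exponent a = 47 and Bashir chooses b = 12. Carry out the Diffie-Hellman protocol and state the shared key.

Amara sends A = g^a mod n = 7^47 mod 593.
7^1 ≡ 7 (mod 593)
7^2 = (7^1)^2 ≡ 7^2 = 49 ≡ 49 (mod 593)
7^4 = (7^2)^2 ≡ 49^2 = 2401 ≡ 29 (mod 593)
7^8 = (7^4)^2 ≡ 29^2 = 841 ≡ 248 (mod 593)
7^16 = (7^8)^2 ≡ 248^2 = 61504 ≡ 425 (mod 593)
7^32 = (7^16)^2 ≡ 425^2 = 180625 ≡ 353 (mod 593)
7^47 = 7^32 · 7^8 · 7^4 · 7^2 · 7^1 ≡ 353 · 248 · 29 · 49 · 7 ≡ 423 (mod 593).
So A = 423. Bashir then computes K = A^b mod n = 423^12 mod 593.
423^1 ≡ 423 (mod 593)
423^2 = (423^1)^2 ≡ 423^2 = 178929 ≡ 436 (mod 593)
423^4 = (423^2)^2 ≡ 436^2 = 190096 ≡ 336 (mod 593)
423^8 = (423^4)^2 ≡ 336^2 = 112896 ≡ 226 (mod 593)
423^12 = 423^8 · 423^4 ≡ 226 · 336 ≡ 32 (mod 593).

32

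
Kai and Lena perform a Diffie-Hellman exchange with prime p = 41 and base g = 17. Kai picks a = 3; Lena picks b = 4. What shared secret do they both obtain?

23

Kai sends A = g^a mod p = 17^3 mod 41.
17^1 ≡ 17 (mod 41)
17^2 = (17^1)^2 ≡ 17^2 = 289 ≡ 2 (mod 41)
17^3 = 17^2 · 17^1 ≡ 2 · 17 ≡ 34 (mod 41).
So A = 34. Lena then computes K = A^b mod p = 34^4 mod 41.
34^1 ≡ 34 (mod 41)
34^2 = (34^1)^2 ≡ 34^2 = 1156 ≡ 8 (mod 41)
34^4 = (34^2)^2 ≡ 8^2 = 64 ≡ 23 (mod 41)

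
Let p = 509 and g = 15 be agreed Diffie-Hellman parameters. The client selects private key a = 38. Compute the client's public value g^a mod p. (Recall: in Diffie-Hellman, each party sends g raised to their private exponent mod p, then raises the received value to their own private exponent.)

83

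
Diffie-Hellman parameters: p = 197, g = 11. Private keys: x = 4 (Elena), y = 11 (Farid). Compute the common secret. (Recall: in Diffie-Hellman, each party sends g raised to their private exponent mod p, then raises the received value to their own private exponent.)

193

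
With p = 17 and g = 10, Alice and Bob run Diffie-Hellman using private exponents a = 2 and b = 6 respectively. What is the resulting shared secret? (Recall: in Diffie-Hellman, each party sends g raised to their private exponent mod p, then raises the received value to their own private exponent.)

Bob sends B = g^b mod p = 10^6 mod 17.
10^1 ≡ 10 (mod 17)
10^2 = (10^1)^2 ≡ 10^2 = 100 ≡ 15 (mod 17)
10^4 = (10^2)^2 ≡ 15^2 = 225 ≡ 4 (mod 17)
10^6 = 10^4 · 10^2 ≡ 4 · 15 ≡ 9 (mod 17).
So B = 9. Alice then computes K = B^a mod p = 9^2 mod 17.
9^1 ≡ 9 (mod 17)
9^2 = (9^1)^2 ≡ 9^2 = 81 ≡ 13 (mod 17)

13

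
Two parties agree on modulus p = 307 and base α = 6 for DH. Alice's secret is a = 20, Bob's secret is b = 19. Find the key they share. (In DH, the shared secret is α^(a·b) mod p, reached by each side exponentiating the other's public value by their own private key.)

Bob sends B = α^b mod p = 6^19 mod 307.
6^1 ≡ 6 (mod 307)
6^2 = (6^1)^2 ≡ 6^2 = 36 ≡ 36 (mod 307)
6^4 = (6^2)^2 ≡ 36^2 = 1296 ≡ 68 (mod 307)
6^8 = (6^4)^2 ≡ 68^2 = 4624 ≡ 19 (mod 307)
6^16 = (6^8)^2 ≡ 19^2 = 361 ≡ 54 (mod 307)
6^19 = 6^16 · 6^2 · 6^1 ≡ 54 · 36 · 6 ≡ 305 (mod 307).
So B = 305. Alice then computes K = B^a mod p = 305^20 mod 307.
305^1 ≡ 305 (mod 307)
305^2 = (305^1)^2 ≡ 305^2 = 93025 ≡ 4 (mod 307)
305^4 = (305^2)^2 ≡ 4^2 = 16 ≡ 16 (mod 307)
305^8 = (305^4)^2 ≡ 16^2 = 256 ≡ 256 (mod 307)
305^16 = (305^8)^2 ≡ 256^2 = 65536 ≡ 145 (mod 307)
305^20 = 305^16 · 305^4 ≡ 145 · 16 ≡ 171 (mod 307).

171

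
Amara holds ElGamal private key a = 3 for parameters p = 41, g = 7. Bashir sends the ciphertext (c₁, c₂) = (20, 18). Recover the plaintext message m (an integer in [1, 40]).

Shared mask s = c₁^a mod p = 20^3 mod 41.
20^1 ≡ 20 (mod 41)
20^2 = (20^1)^2 ≡ 20^2 = 400 ≡ 31 (mod 41)
20^3 = 20^2 · 20^1 ≡ 31 · 20 ≡ 5 (mod 41).
So s = 5; s⁻¹ ≡ 33 (mod 41).
m = c₂ · s⁻¹ mod 41 = 18 · 33 mod 41 = 20.

20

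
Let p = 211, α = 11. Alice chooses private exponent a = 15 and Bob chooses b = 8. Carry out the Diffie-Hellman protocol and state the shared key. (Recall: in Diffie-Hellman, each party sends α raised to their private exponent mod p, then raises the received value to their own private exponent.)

148

Alice sends A = α^a mod p = 11^15 mod 211.
11^1 ≡ 11 (mod 211)
11^2 = (11^1)^2 ≡ 11^2 = 121 ≡ 121 (mod 211)
11^4 = (11^2)^2 ≡ 121^2 = 14641 ≡ 82 (mod 211)
11^8 = (11^4)^2 ≡ 82^2 = 6724 ≡ 183 (mod 211)
11^15 = 11^8 · 11^4 · 11^2 · 11^1 ≡ 183 · 82 · 121 · 11 ≡ 148 (mod 211).
So A = 148. Bob then computes K = A^b mod p = 148^8 mod 211.
148^1 ≡ 148 (mod 211)
148^2 = (148^1)^2 ≡ 148^2 = 21904 ≡ 171 (mod 211)
148^4 = (148^2)^2 ≡ 171^2 = 29241 ≡ 123 (mod 211)
148^8 = (148^4)^2 ≡ 123^2 = 15129 ≡ 148 (mod 211)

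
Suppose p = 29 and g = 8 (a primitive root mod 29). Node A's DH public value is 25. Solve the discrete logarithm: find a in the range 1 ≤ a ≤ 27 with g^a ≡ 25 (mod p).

Try successive powers of 8 modulo 29:
8^1 ≡ 8
8^2 ≡ 6
8^3 ≡ 19
8^4 ≡ 7
8^5 ≡ 27
8^6 ≡ 13
8^7 ≡ 17
8^8 ≡ 20
8^9 ≡ 15
8^10 ≡ 4
8^11 ≡ 3
8^12 ≡ 24
8^13 ≡ 18
8^14 ≡ 28
8^15 ≡ 21
8^16 ≡ 23
8^17 ≡ 10
8^18 ≡ 22
8^19 ≡ 2
8^20 ≡ 16
8^21 ≡ 12
8^22 ≡ 9
8^23 ≡ 14
8^24 ≡ 25
Found: a = 24.

24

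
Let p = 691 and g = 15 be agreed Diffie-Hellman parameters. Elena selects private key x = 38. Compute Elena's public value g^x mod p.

Public value = 15^38 mod 691.
15^1 ≡ 15 (mod 691)
15^2 = (15^1)^2 ≡ 15^2 = 225 ≡ 225 (mod 691)
15^4 = (15^2)^2 ≡ 225^2 = 50625 ≡ 182 (mod 691)
15^8 = (15^4)^2 ≡ 182^2 = 33124 ≡ 647 (mod 691)
15^16 = (15^8)^2 ≡ 647^2 = 418609 ≡ 554 (mod 691)
15^32 = (15^16)^2 ≡ 554^2 = 306916 ≡ 112 (mod 691)
15^38 = 15^32 · 15^4 · 15^2 ≡ 112 · 182 · 225 ≡ 233 (mod 691).

233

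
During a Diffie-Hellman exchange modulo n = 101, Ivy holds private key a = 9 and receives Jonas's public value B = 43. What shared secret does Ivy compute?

21

Shared key K = 43^9 mod 101.
43^1 ≡ 43 (mod 101)
43^2 = (43^1)^2 ≡ 43^2 = 1849 ≡ 31 (mod 101)
43^4 = (43^2)^2 ≡ 31^2 = 961 ≡ 52 (mod 101)
43^8 = (43^4)^2 ≡ 52^2 = 2704 ≡ 78 (mod 101)
43^9 = 43^8 · 43^1 ≡ 78 · 43 ≡ 21 (mod 101).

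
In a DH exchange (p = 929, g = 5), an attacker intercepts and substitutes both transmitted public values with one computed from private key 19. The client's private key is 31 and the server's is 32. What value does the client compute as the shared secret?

The client receives an attacker's public value M = 5^19 mod 929 instead of the honest one.
5^1 ≡ 5 (mod 929)
5^2 = (5^1)^2 ≡ 5^2 = 25 ≡ 25 (mod 929)
5^4 = (5^2)^2 ≡ 25^2 = 625 ≡ 625 (mod 929)
5^8 = (5^4)^2 ≡ 625^2 = 390625 ≡ 445 (mod 929)
5^16 = (5^8)^2 ≡ 445^2 = 198025 ≡ 148 (mod 929)
5^19 = 5^16 · 5^2 · 5^1 ≡ 148 · 25 · 5 ≡ 849 (mod 929).
So M = 849. The client computes K = M^31 mod 929.
849^1 ≡ 849 (mod 929)
849^2 = (849^1)^2 ≡ 849^2 = 720801 ≡ 826 (mod 929)
849^4 = (849^2)^2 ≡ 826^2 = 682276 ≡ 390 (mod 929)
849^8 = (849^4)^2 ≡ 390^2 = 152100 ≡ 673 (mod 929)
849^16 = (849^8)^2 ≡ 673^2 = 452929 ≡ 506 (mod 929)
849^31 = 849^16 · 849^8 · 849^4 · 849^2 · 849^1 ≡ 506 · 673 · 390 · 826 · 849 ≡ 562 (mod 929).

562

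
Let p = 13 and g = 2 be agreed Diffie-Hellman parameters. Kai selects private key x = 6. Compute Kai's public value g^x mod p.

12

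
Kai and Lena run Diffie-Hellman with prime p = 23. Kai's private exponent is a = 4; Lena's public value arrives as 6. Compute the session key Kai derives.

Shared key K = 6^4 mod 23.
6^1 ≡ 6 (mod 23)
6^2 = (6^1)^2 ≡ 6^2 = 36 ≡ 13 (mod 23)
6^4 = (6^2)^2 ≡ 13^2 = 169 ≡ 8 (mod 23)

8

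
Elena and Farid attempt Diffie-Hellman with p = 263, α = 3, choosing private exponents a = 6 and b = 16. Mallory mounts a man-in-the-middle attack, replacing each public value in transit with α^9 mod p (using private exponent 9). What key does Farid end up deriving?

17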